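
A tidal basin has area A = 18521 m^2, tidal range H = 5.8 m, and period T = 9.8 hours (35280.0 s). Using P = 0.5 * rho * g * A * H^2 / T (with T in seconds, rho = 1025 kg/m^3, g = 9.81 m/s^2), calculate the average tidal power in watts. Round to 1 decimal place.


Convert period to seconds: T = 9.8 * 3600 = 35280.0 s
H^2 = 5.8^2 = 33.64
P = 0.5 * rho * g * A * H^2 / T
P = 0.5 * 1025 * 9.81 * 18521 * 33.64 / 35280.0
P = 88788.1 W

88788.1


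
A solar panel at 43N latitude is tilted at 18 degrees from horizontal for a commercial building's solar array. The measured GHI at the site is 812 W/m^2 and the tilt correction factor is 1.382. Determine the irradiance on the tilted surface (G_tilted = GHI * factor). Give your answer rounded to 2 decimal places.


Identify the given values:
  GHI = 812 W/m^2, tilt correction factor = 1.382
Apply the formula G_tilted = GHI * factor:
  G_tilted = 812 * 1.382
  G_tilted = 1122.18 W/m^2

1122.18


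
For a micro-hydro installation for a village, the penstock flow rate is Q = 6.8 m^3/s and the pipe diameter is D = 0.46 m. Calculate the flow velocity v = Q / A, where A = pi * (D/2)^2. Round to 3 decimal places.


Compute pipe cross-sectional area:
  A = pi * (D/2)^2 = pi * (0.46/2)^2 = 0.1662 m^2
Calculate velocity:
  v = Q / A = 6.8 / 0.1662
  v = 40.917 m/s

40.917


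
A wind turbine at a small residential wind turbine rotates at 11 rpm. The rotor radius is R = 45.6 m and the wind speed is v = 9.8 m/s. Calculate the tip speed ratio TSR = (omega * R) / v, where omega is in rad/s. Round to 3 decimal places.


Convert rotational speed to rad/s:
  omega = 11 * 2 * pi / 60 = 1.1519 rad/s
Compute tip speed:
  v_tip = omega * R = 1.1519 * 45.6 = 52.527 m/s
Tip speed ratio:
  TSR = v_tip / v_wind = 52.527 / 9.8 = 5.360

5.360


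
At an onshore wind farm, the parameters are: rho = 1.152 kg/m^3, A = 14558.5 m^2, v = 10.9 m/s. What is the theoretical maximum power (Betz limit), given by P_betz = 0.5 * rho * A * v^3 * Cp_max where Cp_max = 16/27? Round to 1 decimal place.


The Betz coefficient Cp_max = 16/27 = 0.5926
v^3 = 10.9^3 = 1295.029
P_betz = 0.5 * rho * A * v^3 * Cp_max
P_betz = 0.5 * 1.152 * 14558.5 * 1295.029 * 0.5926
P_betz = 6435389.3 W

6435389.3


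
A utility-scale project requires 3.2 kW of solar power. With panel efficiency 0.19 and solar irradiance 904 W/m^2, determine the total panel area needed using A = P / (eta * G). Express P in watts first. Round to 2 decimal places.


Convert target power to watts: P = 3.2 * 1000 = 3200.0 W
Compute denominator: eta * G = 0.19 * 904 = 171.76
Required area A = P / (eta * G) = 3200.0 / 171.76
A = 18.63 m^2

18.63


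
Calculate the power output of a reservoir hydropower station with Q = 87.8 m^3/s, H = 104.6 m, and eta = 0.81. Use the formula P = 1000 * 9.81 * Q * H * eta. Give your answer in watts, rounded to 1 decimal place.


Apply the hydropower formula P = rho * g * Q * H * eta
rho * g = 1000 * 9.81 = 9810.0
P = 9810.0 * 87.8 * 104.6 * 0.81
P = 72976028.9 W

72976028.9


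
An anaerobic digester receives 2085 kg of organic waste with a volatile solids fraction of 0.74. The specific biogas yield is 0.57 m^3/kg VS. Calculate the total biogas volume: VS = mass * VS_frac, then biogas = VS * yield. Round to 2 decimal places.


Compute volatile solids:
  VS = mass * VS_fraction = 2085 * 0.74 = 1542.9 kg
Calculate biogas volume:
  Biogas = VS * specific_yield = 1542.9 * 0.57
  Biogas = 879.45 m^3

879.45


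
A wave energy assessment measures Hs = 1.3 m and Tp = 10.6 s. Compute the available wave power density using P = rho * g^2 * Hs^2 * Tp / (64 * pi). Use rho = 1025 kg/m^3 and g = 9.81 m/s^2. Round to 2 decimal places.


Apply wave power formula:
  g^2 = 9.81^2 = 96.2361
  Hs^2 = 1.3^2 = 1.69
  Numerator = rho * g^2 * Hs^2 * Tp = 1025 * 96.2361 * 1.69 * 10.6 = 1767072.83
  Denominator = 64 * pi = 201.0619
  P = 1767072.83 / 201.0619 = 8788.70 W/m

8788.70


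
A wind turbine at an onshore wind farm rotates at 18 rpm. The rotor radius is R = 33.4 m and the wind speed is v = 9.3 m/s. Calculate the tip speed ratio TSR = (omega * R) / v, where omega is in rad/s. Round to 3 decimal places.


Convert rotational speed to rad/s:
  omega = 18 * 2 * pi / 60 = 1.885 rad/s
Compute tip speed:
  v_tip = omega * R = 1.885 * 33.4 = 62.958 m/s
Tip speed ratio:
  TSR = v_tip / v_wind = 62.958 / 9.3 = 6.770

6.770


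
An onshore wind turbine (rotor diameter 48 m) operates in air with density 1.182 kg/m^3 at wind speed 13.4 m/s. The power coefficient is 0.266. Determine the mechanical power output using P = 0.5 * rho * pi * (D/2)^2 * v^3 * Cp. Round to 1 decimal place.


Step 1 -- Compute swept area:
  A = pi * (D/2)^2 = pi * (48/2)^2 = 1809.56 m^2
Step 2 -- Apply wind power equation:
  P = 0.5 * rho * A * v^3 * Cp
  v^3 = 13.4^3 = 2406.104
  P = 0.5 * 1.182 * 1809.56 * 2406.104 * 0.266
  P = 684472.3 W

684472.3


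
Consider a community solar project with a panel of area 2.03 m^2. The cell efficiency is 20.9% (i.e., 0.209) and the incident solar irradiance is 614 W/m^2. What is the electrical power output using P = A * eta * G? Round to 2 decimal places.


Use the solar power formula P = A * eta * G.
Given: A = 2.03 m^2, eta = 0.209, G = 614 W/m^2
P = 2.03 * 0.209 * 614
P = 260.50 W

260.50


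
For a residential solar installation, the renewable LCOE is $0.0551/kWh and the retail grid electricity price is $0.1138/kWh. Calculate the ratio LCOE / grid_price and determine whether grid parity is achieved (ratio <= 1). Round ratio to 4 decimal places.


Compare LCOE to grid price:
  LCOE = $0.0551/kWh, Grid price = $0.1138/kWh
  Ratio = LCOE / grid_price = 0.0551 / 0.1138 = 0.4842
  Grid parity achieved (ratio <= 1)? yes

0.4842


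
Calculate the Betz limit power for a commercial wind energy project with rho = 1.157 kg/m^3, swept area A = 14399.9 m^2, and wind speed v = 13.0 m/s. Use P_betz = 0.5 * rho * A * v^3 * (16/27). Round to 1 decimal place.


The Betz coefficient Cp_max = 16/27 = 0.5926
v^3 = 13.0^3 = 2197.0
P_betz = 0.5 * rho * A * v^3 * Cp_max
P_betz = 0.5 * 1.157 * 14399.9 * 2197.0 * 0.5926
P_betz = 10845488.4 W

10845488.4


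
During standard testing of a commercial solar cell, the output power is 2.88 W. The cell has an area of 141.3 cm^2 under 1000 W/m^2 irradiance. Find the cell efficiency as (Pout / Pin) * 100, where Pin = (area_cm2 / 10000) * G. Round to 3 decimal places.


First compute the input power:
  Pin = area_cm2 / 10000 * G = 141.3 / 10000 * 1000 = 14.13 W
Then compute efficiency:
  Efficiency = (Pout / Pin) * 100 = (2.88 / 14.13) * 100
  Efficiency = 20.382%

20.382


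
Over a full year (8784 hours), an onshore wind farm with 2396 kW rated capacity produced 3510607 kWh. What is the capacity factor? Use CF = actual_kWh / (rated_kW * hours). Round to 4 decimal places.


Capacity factor = actual output / maximum possible output
Maximum possible = rated * hours = 2396 * 8784 = 21046464 kWh
CF = 3510607 / 21046464
CF = 0.1668

0.1668


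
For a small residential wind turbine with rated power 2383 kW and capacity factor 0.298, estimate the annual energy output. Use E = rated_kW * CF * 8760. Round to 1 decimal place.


Annual energy = rated_kW * capacity_factor * hours_per_year
Given: P_rated = 2383 kW, CF = 0.298, hours = 8760
E = 2383 * 0.298 * 8760
E = 6220773.8 kWh

6220773.8


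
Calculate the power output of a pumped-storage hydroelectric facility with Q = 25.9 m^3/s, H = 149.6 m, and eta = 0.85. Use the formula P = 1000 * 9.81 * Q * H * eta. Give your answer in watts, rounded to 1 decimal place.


Apply the hydropower formula P = rho * g * Q * H * eta
rho * g = 1000 * 9.81 = 9810.0
P = 9810.0 * 25.9 * 149.6 * 0.85
P = 32308685.6 W

32308685.6


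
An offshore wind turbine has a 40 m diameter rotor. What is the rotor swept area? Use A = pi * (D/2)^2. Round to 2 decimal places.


Compute the rotor radius:
  r = D / 2 = 40 / 2 = 20.0 m
Calculate swept area:
  A = pi * r^2 = pi * 20.0^2
  A = 1256.64 m^2

1256.64


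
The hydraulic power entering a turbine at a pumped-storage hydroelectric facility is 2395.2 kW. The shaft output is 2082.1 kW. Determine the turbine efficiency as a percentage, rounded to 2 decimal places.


Turbine efficiency = (output power / input power) * 100
eta = (2082.1 / 2395.2) * 100
eta = 86.93%

86.93


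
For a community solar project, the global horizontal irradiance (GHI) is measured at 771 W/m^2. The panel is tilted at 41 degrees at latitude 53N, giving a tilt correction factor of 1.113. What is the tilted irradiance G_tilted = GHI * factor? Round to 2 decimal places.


Identify the given values:
  GHI = 771 W/m^2, tilt correction factor = 1.113
Apply the formula G_tilted = GHI * factor:
  G_tilted = 771 * 1.113
  G_tilted = 858.12 W/m^2

858.12


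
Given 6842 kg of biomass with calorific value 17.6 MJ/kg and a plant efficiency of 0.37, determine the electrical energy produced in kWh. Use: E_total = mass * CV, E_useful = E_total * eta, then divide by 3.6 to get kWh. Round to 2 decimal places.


Total energy = mass * CV = 6842 * 17.6 = 120419.2 MJ
Useful energy = total * eta = 120419.2 * 0.37 = 44555.1 MJ
Convert to kWh: 44555.1 / 3.6
Useful energy = 12376.42 kWh

12376.42


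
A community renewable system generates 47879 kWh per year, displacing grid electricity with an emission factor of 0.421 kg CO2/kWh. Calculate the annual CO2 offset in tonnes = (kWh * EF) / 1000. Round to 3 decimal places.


CO2 offset in kg = generation * emission_factor
CO2 offset = 47879 * 0.421 = 20157.06 kg
Convert to tonnes:
  CO2 offset = 20157.06 / 1000 = 20.157 tonnes

20.157


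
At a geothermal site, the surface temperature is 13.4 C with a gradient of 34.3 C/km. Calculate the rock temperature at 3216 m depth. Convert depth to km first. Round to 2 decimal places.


Convert depth to km: 3216 / 1000 = 3.216 km
Temperature increase = gradient * depth_km = 34.3 * 3.216 = 110.31 C
Temperature at depth = T_surface + delta_T = 13.4 + 110.31
T = 123.71 C

123.71


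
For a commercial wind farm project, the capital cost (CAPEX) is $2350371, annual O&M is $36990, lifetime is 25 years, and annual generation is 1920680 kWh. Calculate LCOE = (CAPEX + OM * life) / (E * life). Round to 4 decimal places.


Total cost = CAPEX + OM * lifetime = 2350371 + 36990 * 25 = 2350371 + 924750 = 3275121
Total generation = annual * lifetime = 1920680 * 25 = 48017000 kWh
LCOE = 3275121 / 48017000
LCOE = 0.0682 $/kWh

0.0682


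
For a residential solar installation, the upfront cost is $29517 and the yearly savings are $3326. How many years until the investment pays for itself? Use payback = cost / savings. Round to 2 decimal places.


Simple payback period = initial cost / annual savings
Payback = 29517 / 3326
Payback = 8.87 years

8.87


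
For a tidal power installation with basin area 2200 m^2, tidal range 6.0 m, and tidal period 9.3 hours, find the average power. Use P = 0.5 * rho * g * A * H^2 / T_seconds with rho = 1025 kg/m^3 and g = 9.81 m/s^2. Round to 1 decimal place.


Convert period to seconds: T = 9.3 * 3600 = 33480.0 s
H^2 = 6.0^2 = 36.0
P = 0.5 * rho * g * A * H^2 / T
P = 0.5 * 1025 * 9.81 * 2200 * 36.0 / 33480.0
P = 11893.3 W

11893.3


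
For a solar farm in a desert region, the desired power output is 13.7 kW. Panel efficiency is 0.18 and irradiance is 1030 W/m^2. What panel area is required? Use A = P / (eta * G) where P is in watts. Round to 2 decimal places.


Convert target power to watts: P = 13.7 * 1000 = 13700.0 W
Compute denominator: eta * G = 0.18 * 1030 = 185.4
Required area A = P / (eta * G) = 13700.0 / 185.4
A = 73.89 m^2

73.89


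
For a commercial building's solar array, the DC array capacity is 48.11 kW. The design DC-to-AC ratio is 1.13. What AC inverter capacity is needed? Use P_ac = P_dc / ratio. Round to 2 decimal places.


The inverter AC capacity is determined by the DC/AC ratio.
Given: P_dc = 48.11 kW, DC/AC ratio = 1.13
P_ac = P_dc / ratio = 48.11 / 1.13
P_ac = 42.58 kW

42.58


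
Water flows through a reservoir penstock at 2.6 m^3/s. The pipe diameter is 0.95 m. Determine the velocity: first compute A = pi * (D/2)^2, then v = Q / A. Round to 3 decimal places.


Compute pipe cross-sectional area:
  A = pi * (D/2)^2 = pi * (0.95/2)^2 = 0.7088 m^2
Calculate velocity:
  v = Q / A = 2.6 / 0.7088
  v = 3.668 m/s

3.668


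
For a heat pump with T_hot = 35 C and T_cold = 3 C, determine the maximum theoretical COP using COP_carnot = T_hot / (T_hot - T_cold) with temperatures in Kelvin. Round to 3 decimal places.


Convert to Kelvin:
  T_hot = 35 + 273.15 = 308.15 K
  T_cold = 3 + 273.15 = 276.15 K
Apply Carnot COP formula:
  COP = T_hot_K / (T_hot_K - T_cold_K) = 308.15 / 32.0
  COP = 9.630

9.630


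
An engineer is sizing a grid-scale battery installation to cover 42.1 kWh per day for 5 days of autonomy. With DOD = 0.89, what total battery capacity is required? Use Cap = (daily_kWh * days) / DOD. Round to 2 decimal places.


Total energy needed = daily * days = 42.1 * 5 = 210.5 kWh
Account for depth of discharge:
  Cap = total_energy / DOD = 210.5 / 0.89
  Cap = 236.52 kWh

236.52


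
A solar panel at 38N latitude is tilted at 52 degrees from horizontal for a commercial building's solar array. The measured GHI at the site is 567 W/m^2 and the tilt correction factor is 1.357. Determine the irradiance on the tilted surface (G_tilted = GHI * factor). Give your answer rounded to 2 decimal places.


Identify the given values:
  GHI = 567 W/m^2, tilt correction factor = 1.357
Apply the formula G_tilted = GHI * factor:
  G_tilted = 567 * 1.357
  G_tilted = 769.42 W/m^2

769.42


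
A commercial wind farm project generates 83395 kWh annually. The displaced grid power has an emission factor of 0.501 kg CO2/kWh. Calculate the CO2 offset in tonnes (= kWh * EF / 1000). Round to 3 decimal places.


CO2 offset in kg = generation * emission_factor
CO2 offset = 83395 * 0.501 = 41780.9 kg
Convert to tonnes:
  CO2 offset = 41780.9 / 1000 = 41.781 tonnes

41.781


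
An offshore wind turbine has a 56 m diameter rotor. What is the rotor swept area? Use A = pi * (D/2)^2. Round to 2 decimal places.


Compute the rotor radius:
  r = D / 2 = 56 / 2 = 28.0 m
Calculate swept area:
  A = pi * r^2 = pi * 28.0^2
  A = 2463.01 m^2

2463.01


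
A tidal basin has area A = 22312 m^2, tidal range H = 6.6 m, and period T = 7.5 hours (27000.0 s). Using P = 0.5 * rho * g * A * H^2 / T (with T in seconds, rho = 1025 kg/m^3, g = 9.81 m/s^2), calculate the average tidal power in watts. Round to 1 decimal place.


Convert period to seconds: T = 7.5 * 3600 = 27000.0 s
H^2 = 6.6^2 = 43.56
P = 0.5 * rho * g * A * H^2 / T
P = 0.5 * 1025 * 9.81 * 22312 * 43.56 / 27000.0
P = 180977.9 W

180977.9


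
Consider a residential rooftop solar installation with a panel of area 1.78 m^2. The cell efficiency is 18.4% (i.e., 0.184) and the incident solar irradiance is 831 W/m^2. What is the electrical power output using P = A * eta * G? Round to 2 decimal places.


Use the solar power formula P = A * eta * G.
Given: A = 1.78 m^2, eta = 0.184, G = 831 W/m^2
P = 1.78 * 0.184 * 831
P = 272.17 W

272.17


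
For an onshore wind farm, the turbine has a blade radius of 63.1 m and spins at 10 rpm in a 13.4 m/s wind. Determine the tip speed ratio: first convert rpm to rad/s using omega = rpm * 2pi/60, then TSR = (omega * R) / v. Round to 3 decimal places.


Convert rotational speed to rad/s:
  omega = 10 * 2 * pi / 60 = 1.0472 rad/s
Compute tip speed:
  v_tip = omega * R = 1.0472 * 63.1 = 66.078 m/s
Tip speed ratio:
  TSR = v_tip / v_wind = 66.078 / 13.4 = 4.931

4.931


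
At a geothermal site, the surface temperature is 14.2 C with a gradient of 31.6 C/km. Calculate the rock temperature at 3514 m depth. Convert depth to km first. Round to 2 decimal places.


Convert depth to km: 3514 / 1000 = 3.514 km
Temperature increase = gradient * depth_km = 31.6 * 3.514 = 111.04 C
Temperature at depth = T_surface + delta_T = 14.2 + 111.04
T = 125.24 C

125.24


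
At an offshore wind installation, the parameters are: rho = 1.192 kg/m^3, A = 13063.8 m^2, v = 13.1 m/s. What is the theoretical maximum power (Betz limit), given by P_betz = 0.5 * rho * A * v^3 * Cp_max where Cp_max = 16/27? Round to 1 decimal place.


The Betz coefficient Cp_max = 16/27 = 0.5926
v^3 = 13.1^3 = 2248.091
P_betz = 0.5 * rho * A * v^3 * Cp_max
P_betz = 0.5 * 1.192 * 13063.8 * 2248.091 * 0.5926
P_betz = 10372558.4 W

10372558.4


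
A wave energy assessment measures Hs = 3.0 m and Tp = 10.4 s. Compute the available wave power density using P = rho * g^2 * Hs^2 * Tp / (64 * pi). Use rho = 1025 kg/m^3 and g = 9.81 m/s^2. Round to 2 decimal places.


Apply wave power formula:
  g^2 = 9.81^2 = 96.2361
  Hs^2 = 3.0^2 = 9.0
  Numerator = rho * g^2 * Hs^2 * Tp = 1025 * 96.2361 * 9.0 * 10.4 = 9232891.43
  Denominator = 64 * pi = 201.0619
  P = 9232891.43 / 201.0619 = 45920.63 W/m

45920.63


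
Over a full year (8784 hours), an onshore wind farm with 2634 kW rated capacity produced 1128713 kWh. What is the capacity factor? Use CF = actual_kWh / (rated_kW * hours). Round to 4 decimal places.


Capacity factor = actual output / maximum possible output
Maximum possible = rated * hours = 2634 * 8784 = 23137056 kWh
CF = 1128713 / 23137056
CF = 0.0488

0.0488


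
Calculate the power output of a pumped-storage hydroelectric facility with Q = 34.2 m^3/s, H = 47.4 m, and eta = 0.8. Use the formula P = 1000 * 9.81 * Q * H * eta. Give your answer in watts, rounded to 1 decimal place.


Apply the hydropower formula P = rho * g * Q * H * eta
rho * g = 1000 * 9.81 = 9810.0
P = 9810.0 * 34.2 * 47.4 * 0.8
P = 12722235.8 W

12722235.8


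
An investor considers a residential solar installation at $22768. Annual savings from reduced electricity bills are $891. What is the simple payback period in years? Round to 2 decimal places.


Simple payback period = initial cost / annual savings
Payback = 22768 / 891
Payback = 25.55 years

25.55


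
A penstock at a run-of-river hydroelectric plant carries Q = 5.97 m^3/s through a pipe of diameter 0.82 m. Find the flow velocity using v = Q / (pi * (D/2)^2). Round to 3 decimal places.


Compute pipe cross-sectional area:
  A = pi * (D/2)^2 = pi * (0.82/2)^2 = 0.5281 m^2
Calculate velocity:
  v = Q / A = 5.97 / 0.5281
  v = 11.305 m/s

11.305


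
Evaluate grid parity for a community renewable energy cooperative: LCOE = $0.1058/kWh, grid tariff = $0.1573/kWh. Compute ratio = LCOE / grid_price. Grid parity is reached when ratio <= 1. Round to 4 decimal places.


Compare LCOE to grid price:
  LCOE = $0.1058/kWh, Grid price = $0.1573/kWh
  Ratio = LCOE / grid_price = 0.1058 / 0.1573 = 0.6726
  Grid parity achieved (ratio <= 1)? yes

0.6726


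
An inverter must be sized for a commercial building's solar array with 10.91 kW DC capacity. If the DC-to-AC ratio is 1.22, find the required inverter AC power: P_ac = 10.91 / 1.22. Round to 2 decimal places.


The inverter AC capacity is determined by the DC/AC ratio.
Given: P_dc = 10.91 kW, DC/AC ratio = 1.22
P_ac = P_dc / ratio = 10.91 / 1.22
P_ac = 8.94 kW

8.94


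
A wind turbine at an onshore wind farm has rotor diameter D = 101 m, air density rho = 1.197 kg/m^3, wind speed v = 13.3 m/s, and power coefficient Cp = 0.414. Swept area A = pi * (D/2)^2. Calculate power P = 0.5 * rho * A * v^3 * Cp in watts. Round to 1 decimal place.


Step 1 -- Compute swept area:
  A = pi * (D/2)^2 = pi * (101/2)^2 = 8011.85 m^2
Step 2 -- Apply wind power equation:
  P = 0.5 * rho * A * v^3 * Cp
  v^3 = 13.3^3 = 2352.637
  P = 0.5 * 1.197 * 8011.85 * 2352.637 * 0.414
  P = 4670378.2 W

4670378.2


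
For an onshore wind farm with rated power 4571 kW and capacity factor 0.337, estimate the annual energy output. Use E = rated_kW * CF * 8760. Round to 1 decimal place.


Annual energy = rated_kW * capacity_factor * hours_per_year
Given: P_rated = 4571 kW, CF = 0.337, hours = 8760
E = 4571 * 0.337 * 8760
E = 13494140.5 kWh

13494140.5


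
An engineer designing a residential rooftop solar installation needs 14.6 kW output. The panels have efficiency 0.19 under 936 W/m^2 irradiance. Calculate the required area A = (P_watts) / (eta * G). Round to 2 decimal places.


Convert target power to watts: P = 14.6 * 1000 = 14600.0 W
Compute denominator: eta * G = 0.19 * 936 = 177.84
Required area A = P / (eta * G) = 14600.0 / 177.84
A = 82.10 m^2

82.10


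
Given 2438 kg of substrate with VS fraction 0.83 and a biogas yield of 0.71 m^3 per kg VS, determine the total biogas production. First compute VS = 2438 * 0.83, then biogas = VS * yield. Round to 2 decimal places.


Compute volatile solids:
  VS = mass * VS_fraction = 2438 * 0.83 = 2023.54 kg
Calculate biogas volume:
  Biogas = VS * specific_yield = 2023.54 * 0.71
  Biogas = 1436.71 m^3

1436.71


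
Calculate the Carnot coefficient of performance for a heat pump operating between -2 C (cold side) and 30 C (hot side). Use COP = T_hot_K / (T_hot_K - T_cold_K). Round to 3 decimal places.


Convert to Kelvin:
  T_hot = 30 + 273.15 = 303.15 K
  T_cold = -2 + 273.15 = 271.15 K
Apply Carnot COP formula:
  COP = T_hot_K / (T_hot_K - T_cold_K) = 303.15 / 32.0
  COP = 9.473

9.473


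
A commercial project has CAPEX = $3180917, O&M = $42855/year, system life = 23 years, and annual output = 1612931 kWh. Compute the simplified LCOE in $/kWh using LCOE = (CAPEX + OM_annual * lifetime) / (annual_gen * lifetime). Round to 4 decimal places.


Total cost = CAPEX + OM * lifetime = 3180917 + 42855 * 23 = 3180917 + 985665 = 4166582
Total generation = annual * lifetime = 1612931 * 23 = 37097413 kWh
LCOE = 4166582 / 37097413
LCOE = 0.1123 $/kWh

0.1123


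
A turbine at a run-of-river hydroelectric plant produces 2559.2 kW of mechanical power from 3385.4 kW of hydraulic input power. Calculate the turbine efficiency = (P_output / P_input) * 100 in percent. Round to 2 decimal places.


Turbine efficiency = (output power / input power) * 100
eta = (2559.2 / 3385.4) * 100
eta = 75.60%

75.60


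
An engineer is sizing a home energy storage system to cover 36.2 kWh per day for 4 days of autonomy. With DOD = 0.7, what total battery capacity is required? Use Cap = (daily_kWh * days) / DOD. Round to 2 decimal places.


Total energy needed = daily * days = 36.2 * 4 = 144.8 kWh
Account for depth of discharge:
  Cap = total_energy / DOD = 144.8 / 0.7
  Cap = 206.86 kWh

206.86


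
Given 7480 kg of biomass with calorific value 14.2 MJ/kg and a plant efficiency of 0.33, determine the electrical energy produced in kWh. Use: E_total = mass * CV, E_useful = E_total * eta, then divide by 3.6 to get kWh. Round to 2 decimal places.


Total energy = mass * CV = 7480 * 14.2 = 106216.0 MJ
Useful energy = total * eta = 106216.0 * 0.33 = 35051.28 MJ
Convert to kWh: 35051.28 / 3.6
Useful energy = 9736.47 kWh

9736.47


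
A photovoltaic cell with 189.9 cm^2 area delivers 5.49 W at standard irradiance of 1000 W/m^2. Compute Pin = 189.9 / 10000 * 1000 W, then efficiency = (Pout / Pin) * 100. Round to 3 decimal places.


First compute the input power:
  Pin = area_cm2 / 10000 * G = 189.9 / 10000 * 1000 = 18.99 W
Then compute efficiency:
  Efficiency = (Pout / Pin) * 100 = (5.49 / 18.99) * 100
  Efficiency = 28.910%

28.910


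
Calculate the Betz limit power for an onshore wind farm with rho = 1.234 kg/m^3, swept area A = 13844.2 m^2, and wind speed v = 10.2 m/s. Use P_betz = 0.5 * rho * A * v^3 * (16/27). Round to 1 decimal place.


The Betz coefficient Cp_max = 16/27 = 0.5926
v^3 = 10.2^3 = 1061.208
P_betz = 0.5 * rho * A * v^3 * Cp_max
P_betz = 0.5 * 1.234 * 13844.2 * 1061.208 * 0.5926
P_betz = 5371675.4 W

5371675.4


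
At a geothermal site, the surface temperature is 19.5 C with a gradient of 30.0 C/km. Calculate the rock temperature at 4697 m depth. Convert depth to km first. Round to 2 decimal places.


Convert depth to km: 4697 / 1000 = 4.697 km
Temperature increase = gradient * depth_km = 30.0 * 4.697 = 140.91 C
Temperature at depth = T_surface + delta_T = 19.5 + 140.91
T = 160.41 C

160.41


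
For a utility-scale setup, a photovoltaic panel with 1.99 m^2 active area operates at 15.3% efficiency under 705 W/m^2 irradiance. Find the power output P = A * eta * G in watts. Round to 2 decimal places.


Use the solar power formula P = A * eta * G.
Given: A = 1.99 m^2, eta = 0.153, G = 705 W/m^2
P = 1.99 * 0.153 * 705
P = 214.65 W

214.65


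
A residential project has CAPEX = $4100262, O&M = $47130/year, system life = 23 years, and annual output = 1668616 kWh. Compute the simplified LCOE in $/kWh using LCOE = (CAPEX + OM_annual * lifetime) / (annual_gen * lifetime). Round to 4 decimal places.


Total cost = CAPEX + OM * lifetime = 4100262 + 47130 * 23 = 4100262 + 1083990 = 5184252
Total generation = annual * lifetime = 1668616 * 23 = 38378168 kWh
LCOE = 5184252 / 38378168
LCOE = 0.1351 $/kWh

0.1351


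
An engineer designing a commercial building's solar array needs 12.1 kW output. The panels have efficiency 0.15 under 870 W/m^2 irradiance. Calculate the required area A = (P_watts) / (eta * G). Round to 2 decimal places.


Convert target power to watts: P = 12.1 * 1000 = 12100.0 W
Compute denominator: eta * G = 0.15 * 870 = 130.5
Required area A = P / (eta * G) = 12100.0 / 130.5
A = 92.72 m^2

92.72


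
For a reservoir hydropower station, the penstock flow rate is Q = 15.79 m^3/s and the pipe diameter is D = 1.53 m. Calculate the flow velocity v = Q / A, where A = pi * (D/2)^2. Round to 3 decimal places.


Compute pipe cross-sectional area:
  A = pi * (D/2)^2 = pi * (1.53/2)^2 = 1.8385 m^2
Calculate velocity:
  v = Q / A = 15.79 / 1.8385
  v = 8.588 m/s

8.588


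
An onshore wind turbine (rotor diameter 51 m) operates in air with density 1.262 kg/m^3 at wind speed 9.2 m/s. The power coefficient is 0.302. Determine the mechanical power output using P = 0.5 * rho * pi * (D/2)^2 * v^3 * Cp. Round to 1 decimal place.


Step 1 -- Compute swept area:
  A = pi * (D/2)^2 = pi * (51/2)^2 = 2042.82 m^2
Step 2 -- Apply wind power equation:
  P = 0.5 * rho * A * v^3 * Cp
  v^3 = 9.2^3 = 778.688
  P = 0.5 * 1.262 * 2042.82 * 778.688 * 0.302
  P = 303130.8 W

303130.8


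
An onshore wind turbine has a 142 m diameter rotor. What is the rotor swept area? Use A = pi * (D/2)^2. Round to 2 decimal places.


Compute the rotor radius:
  r = D / 2 = 142 / 2 = 71.0 m
Calculate swept area:
  A = pi * r^2 = pi * 71.0^2
  A = 15836.77 m^2

15836.77


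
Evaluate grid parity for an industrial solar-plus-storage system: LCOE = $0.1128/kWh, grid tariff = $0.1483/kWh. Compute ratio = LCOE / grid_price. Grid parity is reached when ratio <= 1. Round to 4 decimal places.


Compare LCOE to grid price:
  LCOE = $0.1128/kWh, Grid price = $0.1483/kWh
  Ratio = LCOE / grid_price = 0.1128 / 0.1483 = 0.7606
  Grid parity achieved (ratio <= 1)? yes

0.7606


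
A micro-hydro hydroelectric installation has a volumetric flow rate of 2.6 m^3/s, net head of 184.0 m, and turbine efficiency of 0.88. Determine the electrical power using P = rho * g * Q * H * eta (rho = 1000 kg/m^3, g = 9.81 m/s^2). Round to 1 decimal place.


Apply the hydropower formula P = rho * g * Q * H * eta
rho * g = 1000 * 9.81 = 9810.0
P = 9810.0 * 2.6 * 184.0 * 0.88
P = 4129931.5 W

4129931.5


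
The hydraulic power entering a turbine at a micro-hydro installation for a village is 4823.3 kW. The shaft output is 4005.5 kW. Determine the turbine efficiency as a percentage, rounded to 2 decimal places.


Turbine efficiency = (output power / input power) * 100
eta = (4005.5 / 4823.3) * 100
eta = 83.04%

83.04


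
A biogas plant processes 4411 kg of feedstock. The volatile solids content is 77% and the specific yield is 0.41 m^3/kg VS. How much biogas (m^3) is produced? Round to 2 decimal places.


Compute volatile solids:
  VS = mass * VS_fraction = 4411 * 0.77 = 3396.47 kg
Calculate biogas volume:
  Biogas = VS * specific_yield = 3396.47 * 0.41
  Biogas = 1392.55 m^3

1392.55


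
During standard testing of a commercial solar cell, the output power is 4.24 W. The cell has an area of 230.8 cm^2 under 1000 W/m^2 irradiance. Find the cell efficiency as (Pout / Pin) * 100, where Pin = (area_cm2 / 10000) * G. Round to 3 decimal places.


First compute the input power:
  Pin = area_cm2 / 10000 * G = 230.8 / 10000 * 1000 = 23.08 W
Then compute efficiency:
  Efficiency = (Pout / Pin) * 100 = (4.24 / 23.08) * 100
  Efficiency = 18.371%

18.371


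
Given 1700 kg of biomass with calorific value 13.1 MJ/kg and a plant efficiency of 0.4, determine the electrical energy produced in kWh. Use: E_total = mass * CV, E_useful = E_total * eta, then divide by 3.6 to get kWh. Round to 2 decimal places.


Total energy = mass * CV = 1700 * 13.1 = 22270.0 MJ
Useful energy = total * eta = 22270.0 * 0.4 = 8908.0 MJ
Convert to kWh: 8908.0 / 3.6
Useful energy = 2474.44 kWh

2474.44


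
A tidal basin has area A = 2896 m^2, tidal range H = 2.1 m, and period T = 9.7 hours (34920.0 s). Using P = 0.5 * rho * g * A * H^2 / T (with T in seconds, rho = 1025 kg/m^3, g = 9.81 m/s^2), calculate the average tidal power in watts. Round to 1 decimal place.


Convert period to seconds: T = 9.7 * 3600 = 34920.0 s
H^2 = 2.1^2 = 4.41
P = 0.5 * rho * g * A * H^2 / T
P = 0.5 * 1025 * 9.81 * 2896 * 4.41 / 34920.0
P = 1838.8 W

1838.8


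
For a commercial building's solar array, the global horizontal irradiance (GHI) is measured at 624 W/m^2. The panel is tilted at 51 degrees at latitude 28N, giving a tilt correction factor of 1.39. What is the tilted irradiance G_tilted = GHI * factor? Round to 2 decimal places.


Identify the given values:
  GHI = 624 W/m^2, tilt correction factor = 1.39
Apply the formula G_tilted = GHI * factor:
  G_tilted = 624 * 1.39
  G_tilted = 867.36 W/m^2

867.36


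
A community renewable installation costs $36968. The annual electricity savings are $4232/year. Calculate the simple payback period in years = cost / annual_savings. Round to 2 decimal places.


Simple payback period = initial cost / annual savings
Payback = 36968 / 4232
Payback = 8.74 years

8.74


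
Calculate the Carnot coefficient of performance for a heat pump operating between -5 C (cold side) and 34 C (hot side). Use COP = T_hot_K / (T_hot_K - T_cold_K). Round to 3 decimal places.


Convert to Kelvin:
  T_hot = 34 + 273.15 = 307.15 K
  T_cold = -5 + 273.15 = 268.15 K
Apply Carnot COP formula:
  COP = T_hot_K / (T_hot_K - T_cold_K) = 307.15 / 39.0
  COP = 7.876

7.876


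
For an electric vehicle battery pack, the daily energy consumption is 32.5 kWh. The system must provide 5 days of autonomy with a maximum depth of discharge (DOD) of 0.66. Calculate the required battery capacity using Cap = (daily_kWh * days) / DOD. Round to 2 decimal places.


Total energy needed = daily * days = 32.5 * 5 = 162.5 kWh
Account for depth of discharge:
  Cap = total_energy / DOD = 162.5 / 0.66
  Cap = 246.21 kWh

246.21


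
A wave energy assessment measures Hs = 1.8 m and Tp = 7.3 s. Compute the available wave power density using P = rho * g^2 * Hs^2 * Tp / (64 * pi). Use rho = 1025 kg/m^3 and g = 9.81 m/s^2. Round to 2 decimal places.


Apply wave power formula:
  g^2 = 9.81^2 = 96.2361
  Hs^2 = 1.8^2 = 3.24
  Numerator = rho * g^2 * Hs^2 * Tp = 1025 * 96.2361 * 3.24 * 7.3 = 2333080.64
  Denominator = 64 * pi = 201.0619
  P = 2333080.64 / 201.0619 = 11603.79 W/m

11603.79


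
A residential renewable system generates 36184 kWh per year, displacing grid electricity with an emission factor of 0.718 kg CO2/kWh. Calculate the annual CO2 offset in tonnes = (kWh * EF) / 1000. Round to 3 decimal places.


CO2 offset in kg = generation * emission_factor
CO2 offset = 36184 * 0.718 = 25980.11 kg
Convert to tonnes:
  CO2 offset = 25980.11 / 1000 = 25.980 tonnes

25.980


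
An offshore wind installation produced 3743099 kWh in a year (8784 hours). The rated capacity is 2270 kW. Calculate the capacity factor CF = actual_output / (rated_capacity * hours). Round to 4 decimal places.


Capacity factor = actual output / maximum possible output
Maximum possible = rated * hours = 2270 * 8784 = 19939680 kWh
CF = 3743099 / 19939680
CF = 0.1877

0.1877


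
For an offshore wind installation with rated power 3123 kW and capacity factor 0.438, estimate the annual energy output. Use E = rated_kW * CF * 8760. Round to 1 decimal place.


Annual energy = rated_kW * capacity_factor * hours_per_year
Given: P_rated = 3123 kW, CF = 0.438, hours = 8760
E = 3123 * 0.438 * 8760
E = 11982576.2 kWh

11982576.2


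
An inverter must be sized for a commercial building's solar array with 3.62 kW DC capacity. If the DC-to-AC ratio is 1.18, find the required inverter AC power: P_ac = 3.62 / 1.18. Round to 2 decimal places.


The inverter AC capacity is determined by the DC/AC ratio.
Given: P_dc = 3.62 kW, DC/AC ratio = 1.18
P_ac = P_dc / ratio = 3.62 / 1.18
P_ac = 3.07 kW

3.07


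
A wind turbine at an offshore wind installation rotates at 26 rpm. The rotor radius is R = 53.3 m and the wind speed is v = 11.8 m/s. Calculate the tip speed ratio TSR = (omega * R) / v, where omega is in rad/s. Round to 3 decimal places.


Convert rotational speed to rad/s:
  omega = 26 * 2 * pi / 60 = 2.7227 rad/s
Compute tip speed:
  v_tip = omega * R = 2.7227 * 53.3 = 145.121 m/s
Tip speed ratio:
  TSR = v_tip / v_wind = 145.121 / 11.8 = 12.298

12.298


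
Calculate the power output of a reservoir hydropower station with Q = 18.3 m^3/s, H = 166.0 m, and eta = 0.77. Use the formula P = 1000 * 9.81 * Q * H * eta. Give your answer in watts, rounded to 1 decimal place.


Apply the hydropower formula P = rho * g * Q * H * eta
rho * g = 1000 * 9.81 = 9810.0
P = 9810.0 * 18.3 * 166.0 * 0.77
P = 22946629.9 W

22946629.9


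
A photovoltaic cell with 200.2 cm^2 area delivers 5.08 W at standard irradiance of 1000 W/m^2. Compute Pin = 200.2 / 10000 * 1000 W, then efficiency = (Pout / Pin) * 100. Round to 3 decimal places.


First compute the input power:
  Pin = area_cm2 / 10000 * G = 200.2 / 10000 * 1000 = 20.02 W
Then compute efficiency:
  Efficiency = (Pout / Pin) * 100 = (5.08 / 20.02) * 100
  Efficiency = 25.375%

25.375


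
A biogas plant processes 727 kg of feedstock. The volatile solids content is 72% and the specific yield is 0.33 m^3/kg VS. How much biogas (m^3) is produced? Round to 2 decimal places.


Compute volatile solids:
  VS = mass * VS_fraction = 727 * 0.72 = 523.44 kg
Calculate biogas volume:
  Biogas = VS * specific_yield = 523.44 * 0.33
  Biogas = 172.74 m^3

172.74


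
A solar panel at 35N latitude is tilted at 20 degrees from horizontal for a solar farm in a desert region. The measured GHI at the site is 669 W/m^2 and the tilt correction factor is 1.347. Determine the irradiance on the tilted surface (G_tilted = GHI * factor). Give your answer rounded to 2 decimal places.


Identify the given values:
  GHI = 669 W/m^2, tilt correction factor = 1.347
Apply the formula G_tilted = GHI * factor:
  G_tilted = 669 * 1.347
  G_tilted = 901.14 W/m^2

901.14


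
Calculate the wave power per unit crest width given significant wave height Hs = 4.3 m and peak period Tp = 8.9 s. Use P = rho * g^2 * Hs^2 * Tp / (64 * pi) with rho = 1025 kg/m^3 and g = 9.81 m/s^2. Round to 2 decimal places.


Apply wave power formula:
  g^2 = 9.81^2 = 96.2361
  Hs^2 = 4.3^2 = 18.49
  Numerator = rho * g^2 * Hs^2 * Tp = 1025 * 96.2361 * 18.49 * 8.9 = 16232626.57
  Denominator = 64 * pi = 201.0619
  P = 16232626.57 / 201.0619 = 80734.46 W/m

80734.46


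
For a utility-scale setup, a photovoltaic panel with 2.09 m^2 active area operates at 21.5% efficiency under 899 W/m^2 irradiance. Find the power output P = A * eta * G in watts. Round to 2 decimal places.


Use the solar power formula P = A * eta * G.
Given: A = 2.09 m^2, eta = 0.215, G = 899 W/m^2
P = 2.09 * 0.215 * 899
P = 403.97 W

403.97


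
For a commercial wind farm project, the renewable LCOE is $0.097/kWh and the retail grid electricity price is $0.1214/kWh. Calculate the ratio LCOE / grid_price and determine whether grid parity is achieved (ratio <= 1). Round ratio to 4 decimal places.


Compare LCOE to grid price:
  LCOE = $0.097/kWh, Grid price = $0.1214/kWh
  Ratio = LCOE / grid_price = 0.097 / 0.1214 = 0.7990
  Grid parity achieved (ratio <= 1)? yes

0.7990


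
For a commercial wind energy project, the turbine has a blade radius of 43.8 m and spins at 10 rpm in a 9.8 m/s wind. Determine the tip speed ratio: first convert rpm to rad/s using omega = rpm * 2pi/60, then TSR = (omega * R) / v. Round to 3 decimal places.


Convert rotational speed to rad/s:
  omega = 10 * 2 * pi / 60 = 1.0472 rad/s
Compute tip speed:
  v_tip = omega * R = 1.0472 * 43.8 = 45.867 m/s
Tip speed ratio:
  TSR = v_tip / v_wind = 45.867 / 9.8 = 4.680

4.680


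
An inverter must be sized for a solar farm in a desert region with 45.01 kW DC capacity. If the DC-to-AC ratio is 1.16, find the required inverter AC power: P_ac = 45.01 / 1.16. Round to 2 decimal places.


The inverter AC capacity is determined by the DC/AC ratio.
Given: P_dc = 45.01 kW, DC/AC ratio = 1.16
P_ac = P_dc / ratio = 45.01 / 1.16
P_ac = 38.80 kW

38.80


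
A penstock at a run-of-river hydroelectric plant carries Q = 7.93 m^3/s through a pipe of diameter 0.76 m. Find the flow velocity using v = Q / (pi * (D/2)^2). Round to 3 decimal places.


Compute pipe cross-sectional area:
  A = pi * (D/2)^2 = pi * (0.76/2)^2 = 0.4536 m^2
Calculate velocity:
  v = Q / A = 7.93 / 0.4536
  v = 17.481 m/s

17.481


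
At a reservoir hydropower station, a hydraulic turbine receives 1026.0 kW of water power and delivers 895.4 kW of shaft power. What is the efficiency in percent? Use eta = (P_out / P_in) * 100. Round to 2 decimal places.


Turbine efficiency = (output power / input power) * 100
eta = (895.4 / 1026.0) * 100
eta = 87.27%

87.27


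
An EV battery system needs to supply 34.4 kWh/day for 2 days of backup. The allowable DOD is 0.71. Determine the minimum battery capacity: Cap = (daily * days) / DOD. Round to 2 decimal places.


Total energy needed = daily * days = 34.4 * 2 = 68.8 kWh
Account for depth of discharge:
  Cap = total_energy / DOD = 68.8 / 0.71
  Cap = 96.90 kWh

96.90


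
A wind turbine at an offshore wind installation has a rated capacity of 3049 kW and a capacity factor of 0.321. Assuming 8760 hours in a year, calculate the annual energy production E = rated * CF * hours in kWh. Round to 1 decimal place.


Annual energy = rated_kW * capacity_factor * hours_per_year
Given: P_rated = 3049 kW, CF = 0.321, hours = 8760
E = 3049 * 0.321 * 8760
E = 8573666.0 kWh

8573666.0


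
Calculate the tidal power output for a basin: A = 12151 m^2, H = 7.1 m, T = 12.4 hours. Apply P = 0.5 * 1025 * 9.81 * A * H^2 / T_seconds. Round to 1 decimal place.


Convert period to seconds: T = 12.4 * 3600 = 44640.0 s
H^2 = 7.1^2 = 50.41
P = 0.5 * rho * g * A * H^2 / T
P = 0.5 * 1025 * 9.81 * 12151 * 50.41 / 44640.0
P = 68987.0 W

68987.0


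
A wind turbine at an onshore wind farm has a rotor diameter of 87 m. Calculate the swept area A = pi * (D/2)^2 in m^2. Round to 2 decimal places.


Compute the rotor radius:
  r = D / 2 = 87 / 2 = 43.5 m
Calculate swept area:
  A = pi * r^2 = pi * 43.5^2
  A = 5944.68 m^2

5944.68


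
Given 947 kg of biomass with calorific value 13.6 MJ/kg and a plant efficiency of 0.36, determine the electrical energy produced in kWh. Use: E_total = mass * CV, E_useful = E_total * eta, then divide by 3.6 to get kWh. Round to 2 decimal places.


Total energy = mass * CV = 947 * 13.6 = 12879.2 MJ
Useful energy = total * eta = 12879.2 * 0.36 = 4636.51 MJ
Convert to kWh: 4636.51 / 3.6
Useful energy = 1287.92 kWh

1287.92


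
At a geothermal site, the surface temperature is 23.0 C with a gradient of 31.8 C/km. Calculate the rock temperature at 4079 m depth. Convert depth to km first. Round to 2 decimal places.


Convert depth to km: 4079 / 1000 = 4.079 km
Temperature increase = gradient * depth_km = 31.8 * 4.079 = 129.71 C
Temperature at depth = T_surface + delta_T = 23.0 + 129.71
T = 152.71 C

152.71
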